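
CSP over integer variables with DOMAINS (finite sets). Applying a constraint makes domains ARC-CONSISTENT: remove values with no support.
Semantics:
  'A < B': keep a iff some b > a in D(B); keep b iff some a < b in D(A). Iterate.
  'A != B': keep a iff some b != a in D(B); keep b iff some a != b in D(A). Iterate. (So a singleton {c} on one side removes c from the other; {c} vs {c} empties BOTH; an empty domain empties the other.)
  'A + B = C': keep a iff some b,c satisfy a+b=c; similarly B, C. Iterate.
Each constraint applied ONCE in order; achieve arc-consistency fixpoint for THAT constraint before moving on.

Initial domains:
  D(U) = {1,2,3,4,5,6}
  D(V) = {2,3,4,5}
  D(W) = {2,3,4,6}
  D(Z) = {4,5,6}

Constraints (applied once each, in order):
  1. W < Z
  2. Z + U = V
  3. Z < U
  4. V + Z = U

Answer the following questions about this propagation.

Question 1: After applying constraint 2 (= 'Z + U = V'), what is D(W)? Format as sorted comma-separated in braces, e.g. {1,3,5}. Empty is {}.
Answer: {2,3,4}

Derivation:
Constraint 1 (W < Z) on D(W)={2,3,4,6} D(Z)={4,5,6}: W {2,3,4,6}->{2,3,4}
Constraint 2 (Z + U = V) on D(Z)={4,5,6} D(U)={1,2,3,4,5,6} D(V)={2,3,4,5}: Z {4,5,6}->{4}; U {1,2,3,4,5,6}->{1}; V {2,3,4,5}->{5}
So after constraint 2: D(W) = {2,3,4}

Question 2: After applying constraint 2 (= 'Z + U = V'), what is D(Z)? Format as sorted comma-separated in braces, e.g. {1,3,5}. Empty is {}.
Constraint 1 (W < Z) on D(W)={2,3,4,6} D(Z)={4,5,6}: W {2,3,4,6}->{2,3,4}
Constraint 2 (Z + U = V) on D(Z)={4,5,6} D(U)={1,2,3,4,5,6} D(V)={2,3,4,5}: Z {4,5,6}->{4}; U {1,2,3,4,5,6}->{1}; V {2,3,4,5}->{5}
So after constraint 2: D(Z) = {4}

Answer: {4}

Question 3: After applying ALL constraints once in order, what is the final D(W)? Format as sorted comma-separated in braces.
Answer: {2,3,4}

Derivation:
Constraint 1 (W < Z) on D(W)={2,3,4,6} D(Z)={4,5,6}: W {2,3,4,6}->{2,3,4}
Constraint 2 (Z + U = V) on D(Z)={4,5,6} D(U)={1,2,3,4,5,6} D(V)={2,3,4,5}: Z {4,5,6}->{4}; U {1,2,3,4,5,6}->{1}; V {2,3,4,5}->{5}
Constraint 3 (Z < U) on D(Z)={4} D(U)={1}: Z {4}->{}; U {1}->{}
Constraint 4 (V + Z = U) on D(V)={5} D(Z)={} D(U)={}: V {5}->{}
So after all 4 constraints: D(W) = {2,3,4}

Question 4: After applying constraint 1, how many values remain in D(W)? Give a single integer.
Constraint 1 (W < Z) on D(W)={2,3,4,6} D(Z)={4,5,6}: W {2,3,4,6}->{2,3,4}
So after constraint 1: D(W)={2,3,4}, size = 3

Answer: 3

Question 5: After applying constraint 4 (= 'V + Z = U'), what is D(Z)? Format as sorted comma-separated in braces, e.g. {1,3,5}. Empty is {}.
Constraint 1 (W < Z) on D(W)={2,3,4,6} D(Z)={4,5,6}: W {2,3,4,6}->{2,3,4}
Constraint 2 (Z + U = V) on D(Z)={4,5,6} D(U)={1,2,3,4,5,6} D(V)={2,3,4,5}: Z {4,5,6}->{4}; U {1,2,3,4,5,6}->{1}; V {2,3,4,5}->{5}
Constraint 3 (Z < U) on D(Z)={4} D(U)={1}: Z {4}->{}; U {1}->{}
Constraint 4 (V + Z = U) on D(V)={5} D(Z)={} D(U)={}: V {5}->{}
So after constraint 4: D(Z) = {}

Answer: {}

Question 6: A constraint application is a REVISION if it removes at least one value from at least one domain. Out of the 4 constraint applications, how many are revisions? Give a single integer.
Constraint 1 (W < Z) on D(W)={2,3,4,6} D(Z)={4,5,6}: W {2,3,4,6}->{2,3,4} => REVISION
Constraint 2 (Z + U = V) on D(Z)={4,5,6} D(U)={1,2,3,4,5,6} D(V)={2,3,4,5}: Z {4,5,6}->{4}; U {1,2,3,4,5,6}->{1}; V {2,3,4,5}->{5} => REVISION
Constraint 3 (Z < U) on D(Z)={4} D(U)={1}: Z {4}->{}; U {1}->{} => REVISION
Constraint 4 (V + Z = U) on D(V)={5} D(Z)={} D(U)={}: V {5}->{} => REVISION
Total revisions = 4

Answer: 4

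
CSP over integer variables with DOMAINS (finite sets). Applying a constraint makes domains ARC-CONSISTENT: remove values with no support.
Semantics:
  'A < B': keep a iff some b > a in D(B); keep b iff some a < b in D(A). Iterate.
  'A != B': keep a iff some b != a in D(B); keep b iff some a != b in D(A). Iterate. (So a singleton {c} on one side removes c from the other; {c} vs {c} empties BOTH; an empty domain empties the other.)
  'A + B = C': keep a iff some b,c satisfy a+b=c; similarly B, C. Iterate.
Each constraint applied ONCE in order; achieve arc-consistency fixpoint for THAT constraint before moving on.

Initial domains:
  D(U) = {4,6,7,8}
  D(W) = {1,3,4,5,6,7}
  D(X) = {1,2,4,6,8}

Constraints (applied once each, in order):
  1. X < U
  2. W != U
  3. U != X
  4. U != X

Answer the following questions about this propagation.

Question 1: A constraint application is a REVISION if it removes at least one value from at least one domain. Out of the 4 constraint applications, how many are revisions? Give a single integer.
Constraint 1 (X < U) on D(X)={1,2,4,6,8} D(U)={4,6,7,8}: X {1,2,4,6,8}->{1,2,4,6} => REVISION
Constraint 2 (W != U) on D(W)={1,3,4,5,6,7} D(U)={4,6,7,8}: no change => not a revision
Constraint 3 (U != X) on D(U)={4,6,7,8} D(X)={1,2,4,6}: no change => not a revision
Constraint 4 (U != X) on D(U)={4,6,7,8} D(X)={1,2,4,6}: no change => not a revision
Total revisions = 1

Answer: 1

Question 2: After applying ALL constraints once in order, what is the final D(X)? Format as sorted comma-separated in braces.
Answer: {1,2,4,6}

Derivation:
Constraint 1 (X < U) on D(X)={1,2,4,6,8} D(U)={4,6,7,8}: X {1,2,4,6,8}->{1,2,4,6}
Constraint 2 (W != U) on D(W)={1,3,4,5,6,7} D(U)={4,6,7,8}: no change
Constraint 3 (U != X) on D(U)={4,6,7,8} D(X)={1,2,4,6}: no change
Constraint 4 (U != X) on D(U)={4,6,7,8} D(X)={1,2,4,6}: no change
So after all 4 constraints: D(X) = {1,2,4,6}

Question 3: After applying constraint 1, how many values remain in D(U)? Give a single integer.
Answer: 4

Derivation:
Constraint 1 (X < U) on D(X)={1,2,4,6,8} D(U)={4,6,7,8}: X {1,2,4,6,8}->{1,2,4,6}
So after constraint 1: D(U)={4,6,7,8}, size = 4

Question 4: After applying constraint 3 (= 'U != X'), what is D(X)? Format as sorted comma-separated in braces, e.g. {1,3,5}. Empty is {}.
Answer: {1,2,4,6}

Derivation:
Constraint 1 (X < U) on D(X)={1,2,4,6,8} D(U)={4,6,7,8}: X {1,2,4,6,8}->{1,2,4,6}
Constraint 2 (W != U) on D(W)={1,3,4,5,6,7} D(U)={4,6,7,8}: no change
Constraint 3 (U != X) on D(U)={4,6,7,8} D(X)={1,2,4,6}: no change
So after constraint 3: D(X) = {1,2,4,6}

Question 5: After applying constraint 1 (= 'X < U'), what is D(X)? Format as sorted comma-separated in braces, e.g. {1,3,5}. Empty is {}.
Answer: {1,2,4,6}

Derivation:
Constraint 1 (X < U) on D(X)={1,2,4,6,8} D(U)={4,6,7,8}: X {1,2,4,6,8}->{1,2,4,6}
So after constraint 1: D(X) = {1,2,4,6}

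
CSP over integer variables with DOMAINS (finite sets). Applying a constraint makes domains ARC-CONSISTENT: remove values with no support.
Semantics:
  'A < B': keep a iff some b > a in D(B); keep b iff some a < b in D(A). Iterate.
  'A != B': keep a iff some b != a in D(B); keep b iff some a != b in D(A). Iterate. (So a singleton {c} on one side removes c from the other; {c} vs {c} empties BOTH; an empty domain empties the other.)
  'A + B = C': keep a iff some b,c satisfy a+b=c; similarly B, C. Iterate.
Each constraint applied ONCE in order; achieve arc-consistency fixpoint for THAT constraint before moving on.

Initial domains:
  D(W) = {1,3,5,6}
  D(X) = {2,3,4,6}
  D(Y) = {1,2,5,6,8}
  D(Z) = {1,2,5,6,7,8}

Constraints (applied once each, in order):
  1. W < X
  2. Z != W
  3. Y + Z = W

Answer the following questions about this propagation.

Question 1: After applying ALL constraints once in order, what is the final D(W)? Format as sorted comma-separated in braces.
Constraint 1 (W < X) on D(W)={1,3,5,6} D(X)={2,3,4,6}: W {1,3,5,6}->{1,3,5}
Constraint 2 (Z != W) on D(Z)={1,2,5,6,7,8} D(W)={1,3,5}: no change
Constraint 3 (Y + Z = W) on D(Y)={1,2,5,6,8} D(Z)={1,2,5,6,7,8} D(W)={1,3,5}: Y {1,2,5,6,8}->{1,2}; Z {1,2,5,6,7,8}->{1,2}; W {1,3,5}->{3}
So after all 3 constraints: D(W) = {3}

Answer: {3}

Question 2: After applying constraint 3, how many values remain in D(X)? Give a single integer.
Constraint 1 (W < X) on D(W)={1,3,5,6} D(X)={2,3,4,6}: W {1,3,5,6}->{1,3,5}
Constraint 2 (Z != W) on D(Z)={1,2,5,6,7,8} D(W)={1,3,5}: no change
Constraint 3 (Y + Z = W) on D(Y)={1,2,5,6,8} D(Z)={1,2,5,6,7,8} D(W)={1,3,5}: Y {1,2,5,6,8}->{1,2}; Z {1,2,5,6,7,8}->{1,2}; W {1,3,5}->{3}
So after constraint 3: D(X)={2,3,4,6}, size = 4

Answer: 4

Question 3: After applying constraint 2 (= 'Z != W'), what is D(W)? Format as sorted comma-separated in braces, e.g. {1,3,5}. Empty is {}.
Constraint 1 (W < X) on D(W)={1,3,5,6} D(X)={2,3,4,6}: W {1,3,5,6}->{1,3,5}
Constraint 2 (Z != W) on D(Z)={1,2,5,6,7,8} D(W)={1,3,5}: no change
So after constraint 2: D(W) = {1,3,5}

Answer: {1,3,5}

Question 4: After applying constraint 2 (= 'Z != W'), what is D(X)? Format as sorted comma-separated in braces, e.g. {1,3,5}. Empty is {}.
Constraint 1 (W < X) on D(W)={1,3,5,6} D(X)={2,3,4,6}: W {1,3,5,6}->{1,3,5}
Constraint 2 (Z != W) on D(Z)={1,2,5,6,7,8} D(W)={1,3,5}: no change
So after constraint 2: D(X) = {2,3,4,6}

Answer: {2,3,4,6}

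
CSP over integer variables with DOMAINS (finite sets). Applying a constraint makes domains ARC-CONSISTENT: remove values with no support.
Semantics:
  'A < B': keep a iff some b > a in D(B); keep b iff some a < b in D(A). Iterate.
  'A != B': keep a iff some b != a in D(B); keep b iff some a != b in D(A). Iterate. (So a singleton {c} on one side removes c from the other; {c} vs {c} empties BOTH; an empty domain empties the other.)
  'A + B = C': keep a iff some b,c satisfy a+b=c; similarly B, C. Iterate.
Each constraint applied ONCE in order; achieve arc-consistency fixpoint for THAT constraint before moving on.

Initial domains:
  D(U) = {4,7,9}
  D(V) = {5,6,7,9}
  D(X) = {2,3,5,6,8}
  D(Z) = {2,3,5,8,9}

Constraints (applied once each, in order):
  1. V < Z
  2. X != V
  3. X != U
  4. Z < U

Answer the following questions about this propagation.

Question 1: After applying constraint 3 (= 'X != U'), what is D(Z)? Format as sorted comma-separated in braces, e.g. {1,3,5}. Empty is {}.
Answer: {8,9}

Derivation:
Constraint 1 (V < Z) on D(V)={5,6,7,9} D(Z)={2,3,5,8,9}: V {5,6,7,9}->{5,6,7}; Z {2,3,5,8,9}->{8,9}
Constraint 2 (X != V) on D(X)={2,3,5,6,8} D(V)={5,6,7}: no change
Constraint 3 (X != U) on D(X)={2,3,5,6,8} D(U)={4,7,9}: no change
So after constraint 3: D(Z) = {8,9}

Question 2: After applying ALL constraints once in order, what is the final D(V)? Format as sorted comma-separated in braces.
Answer: {5,6,7}

Derivation:
Constraint 1 (V < Z) on D(V)={5,6,7,9} D(Z)={2,3,5,8,9}: V {5,6,7,9}->{5,6,7}; Z {2,3,5,8,9}->{8,9}
Constraint 2 (X != V) on D(X)={2,3,5,6,8} D(V)={5,6,7}: no change
Constraint 3 (X != U) on D(X)={2,3,5,6,8} D(U)={4,7,9}: no change
Constraint 4 (Z < U) on D(Z)={8,9} D(U)={4,7,9}: Z {8,9}->{8}; U {4,7,9}->{9}
So after all 4 constraints: D(V) = {5,6,7}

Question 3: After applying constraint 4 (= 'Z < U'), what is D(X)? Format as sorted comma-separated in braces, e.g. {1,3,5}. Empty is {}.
Constraint 1 (V < Z) on D(V)={5,6,7,9} D(Z)={2,3,5,8,9}: V {5,6,7,9}->{5,6,7}; Z {2,3,5,8,9}->{8,9}
Constraint 2 (X != V) on D(X)={2,3,5,6,8} D(V)={5,6,7}: no change
Constraint 3 (X != U) on D(X)={2,3,5,6,8} D(U)={4,7,9}: no change
Constraint 4 (Z < U) on D(Z)={8,9} D(U)={4,7,9}: Z {8,9}->{8}; U {4,7,9}->{9}
So after constraint 4: D(X) = {2,3,5,6,8}

Answer: {2,3,5,6,8}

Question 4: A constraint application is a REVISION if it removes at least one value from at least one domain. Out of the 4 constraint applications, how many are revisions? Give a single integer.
Answer: 2

Derivation:
Constraint 1 (V < Z) on D(V)={5,6,7,9} D(Z)={2,3,5,8,9}: V {5,6,7,9}->{5,6,7}; Z {2,3,5,8,9}->{8,9} => REVISION
Constraint 2 (X != V) on D(X)={2,3,5,6,8} D(V)={5,6,7}: no change => not a revision
Constraint 3 (X != U) on D(X)={2,3,5,6,8} D(U)={4,7,9}: no change => not a revision
Constraint 4 (Z < U) on D(Z)={8,9} D(U)={4,7,9}: Z {8,9}->{8}; U {4,7,9}->{9} => REVISION
Total revisions = 2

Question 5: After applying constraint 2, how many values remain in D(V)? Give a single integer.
Answer: 3

Derivation:
Constraint 1 (V < Z) on D(V)={5,6,7,9} D(Z)={2,3,5,8,9}: V {5,6,7,9}->{5,6,7}; Z {2,3,5,8,9}->{8,9}
Constraint 2 (X != V) on D(X)={2,3,5,6,8} D(V)={5,6,7}: no change
So after constraint 2: D(V)={5,6,7}, size = 3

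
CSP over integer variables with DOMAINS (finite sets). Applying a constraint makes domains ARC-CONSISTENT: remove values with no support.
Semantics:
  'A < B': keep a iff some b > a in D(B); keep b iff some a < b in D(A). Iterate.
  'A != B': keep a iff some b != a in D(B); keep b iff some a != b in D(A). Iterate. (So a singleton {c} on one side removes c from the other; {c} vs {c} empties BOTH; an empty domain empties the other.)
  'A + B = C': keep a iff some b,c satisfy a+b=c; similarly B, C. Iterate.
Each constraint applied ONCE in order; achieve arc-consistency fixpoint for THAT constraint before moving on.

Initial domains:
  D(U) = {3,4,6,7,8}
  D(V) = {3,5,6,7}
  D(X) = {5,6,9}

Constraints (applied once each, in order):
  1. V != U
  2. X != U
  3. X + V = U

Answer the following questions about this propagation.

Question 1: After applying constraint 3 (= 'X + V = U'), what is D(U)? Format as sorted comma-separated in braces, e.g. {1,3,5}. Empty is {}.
Constraint 1 (V != U) on D(V)={3,5,6,7} D(U)={3,4,6,7,8}: no change
Constraint 2 (X != U) on D(X)={5,6,9} D(U)={3,4,6,7,8}: no change
Constraint 3 (X + V = U) on D(X)={5,6,9} D(V)={3,5,6,7} D(U)={3,4,6,7,8}: X {5,6,9}->{5}; V {3,5,6,7}->{3}; U {3,4,6,7,8}->{8}
So after constraint 3: D(U) = {8}

Answer: {8}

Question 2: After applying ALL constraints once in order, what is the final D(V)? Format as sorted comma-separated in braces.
Answer: {3}

Derivation:
Constraint 1 (V != U) on D(V)={3,5,6,7} D(U)={3,4,6,7,8}: no change
Constraint 2 (X != U) on D(X)={5,6,9} D(U)={3,4,6,7,8}: no change
Constraint 3 (X + V = U) on D(X)={5,6,9} D(V)={3,5,6,7} D(U)={3,4,6,7,8}: X {5,6,9}->{5}; V {3,5,6,7}->{3}; U {3,4,6,7,8}->{8}
So after all 3 constraints: D(V) = {3}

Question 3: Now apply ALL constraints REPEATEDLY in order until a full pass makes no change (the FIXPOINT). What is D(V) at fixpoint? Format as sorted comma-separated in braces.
pass 0 (initial): D(V)={3,5,6,7}
pass 1: U {3,4,6,7,8}->{8}; V {3,5,6,7}->{3}; X {5,6,9}->{5}
pass 2: no change
Fixpoint after 2 passes: D(V) = {3}

Answer: {3}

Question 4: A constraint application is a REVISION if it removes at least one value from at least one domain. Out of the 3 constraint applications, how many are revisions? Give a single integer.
Constraint 1 (V != U) on D(V)={3,5,6,7} D(U)={3,4,6,7,8}: no change => not a revision
Constraint 2 (X != U) on D(X)={5,6,9} D(U)={3,4,6,7,8}: no change => not a revision
Constraint 3 (X + V = U) on D(X)={5,6,9} D(V)={3,5,6,7} D(U)={3,4,6,7,8}: X {5,6,9}->{5}; V {3,5,6,7}->{3}; U {3,4,6,7,8}->{8} => REVISION
Total revisions = 1

Answer: 1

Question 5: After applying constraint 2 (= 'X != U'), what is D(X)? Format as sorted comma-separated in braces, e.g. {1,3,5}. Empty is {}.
Answer: {5,6,9}

Derivation:
Constraint 1 (V != U) on D(V)={3,5,6,7} D(U)={3,4,6,7,8}: no change
Constraint 2 (X != U) on D(X)={5,6,9} D(U)={3,4,6,7,8}: no change
So after constraint 2: D(X) = {5,6,9}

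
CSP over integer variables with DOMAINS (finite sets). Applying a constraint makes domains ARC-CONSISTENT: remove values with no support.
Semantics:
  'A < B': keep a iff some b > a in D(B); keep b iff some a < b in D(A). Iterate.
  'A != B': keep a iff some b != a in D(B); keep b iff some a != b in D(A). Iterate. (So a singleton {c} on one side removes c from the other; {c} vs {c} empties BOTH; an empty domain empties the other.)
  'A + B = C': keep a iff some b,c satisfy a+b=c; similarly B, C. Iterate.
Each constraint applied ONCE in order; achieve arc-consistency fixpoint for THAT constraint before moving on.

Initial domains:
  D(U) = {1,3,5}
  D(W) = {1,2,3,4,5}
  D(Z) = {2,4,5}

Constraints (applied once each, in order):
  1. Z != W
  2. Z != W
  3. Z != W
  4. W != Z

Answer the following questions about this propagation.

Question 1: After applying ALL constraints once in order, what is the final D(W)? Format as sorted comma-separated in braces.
Answer: {1,2,3,4,5}

Derivation:
Constraint 1 (Z != W) on D(Z)={2,4,5} D(W)={1,2,3,4,5}: no change
Constraint 2 (Z != W) on D(Z)={2,4,5} D(W)={1,2,3,4,5}: no change
Constraint 3 (Z != W) on D(Z)={2,4,5} D(W)={1,2,3,4,5}: no change
Constraint 4 (W != Z) on D(W)={1,2,3,4,5} D(Z)={2,4,5}: no change
So after all 4 constraints: D(W) = {1,2,3,4,5}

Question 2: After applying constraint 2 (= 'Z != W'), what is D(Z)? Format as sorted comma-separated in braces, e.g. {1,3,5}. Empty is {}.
Constraint 1 (Z != W) on D(Z)={2,4,5} D(W)={1,2,3,4,5}: no change
Constraint 2 (Z != W) on D(Z)={2,4,5} D(W)={1,2,3,4,5}: no change
So after constraint 2: D(Z) = {2,4,5}

Answer: {2,4,5}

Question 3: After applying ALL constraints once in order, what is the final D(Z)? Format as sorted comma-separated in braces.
Answer: {2,4,5}

Derivation:
Constraint 1 (Z != W) on D(Z)={2,4,5} D(W)={1,2,3,4,5}: no change
Constraint 2 (Z != W) on D(Z)={2,4,5} D(W)={1,2,3,4,5}: no change
Constraint 3 (Z != W) on D(Z)={2,4,5} D(W)={1,2,3,4,5}: no change
Constraint 4 (W != Z) on D(W)={1,2,3,4,5} D(Z)={2,4,5}: no change
So after all 4 constraints: D(Z) = {2,4,5}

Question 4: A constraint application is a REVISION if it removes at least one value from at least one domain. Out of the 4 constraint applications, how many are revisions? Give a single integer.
Constraint 1 (Z != W) on D(Z)={2,4,5} D(W)={1,2,3,4,5}: no change => not a revision
Constraint 2 (Z != W) on D(Z)={2,4,5} D(W)={1,2,3,4,5}: no change => not a revision
Constraint 3 (Z != W) on D(Z)={2,4,5} D(W)={1,2,3,4,5}: no change => not a revision
Constraint 4 (W != Z) on D(W)={1,2,3,4,5} D(Z)={2,4,5}: no change => not a revision
Total revisions = 0

Answer: 0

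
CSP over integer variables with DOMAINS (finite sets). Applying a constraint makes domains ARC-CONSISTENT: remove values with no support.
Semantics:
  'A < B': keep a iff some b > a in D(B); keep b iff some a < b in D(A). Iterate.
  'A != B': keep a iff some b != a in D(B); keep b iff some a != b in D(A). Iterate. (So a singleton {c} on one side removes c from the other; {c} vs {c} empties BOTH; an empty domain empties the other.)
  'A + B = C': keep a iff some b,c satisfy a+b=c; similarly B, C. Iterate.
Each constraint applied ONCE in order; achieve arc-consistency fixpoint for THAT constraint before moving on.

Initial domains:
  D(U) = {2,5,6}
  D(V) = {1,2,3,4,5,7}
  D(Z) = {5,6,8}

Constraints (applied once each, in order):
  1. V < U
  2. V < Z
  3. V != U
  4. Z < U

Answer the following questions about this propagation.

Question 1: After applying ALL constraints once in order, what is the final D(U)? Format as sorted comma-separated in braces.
Answer: {6}

Derivation:
Constraint 1 (V < U) on D(V)={1,2,3,4,5,7} D(U)={2,5,6}: V {1,2,3,4,5,7}->{1,2,3,4,5}
Constraint 2 (V < Z) on D(V)={1,2,3,4,5} D(Z)={5,6,8}: no change
Constraint 3 (V != U) on D(V)={1,2,3,4,5} D(U)={2,5,6}: no change
Constraint 4 (Z < U) on D(Z)={5,6,8} D(U)={2,5,6}: Z {5,6,8}->{5}; U {2,5,6}->{6}
So after all 4 constraints: D(U) = {6}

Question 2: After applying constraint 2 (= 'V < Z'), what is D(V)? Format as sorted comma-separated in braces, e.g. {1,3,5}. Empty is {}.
Constraint 1 (V < U) on D(V)={1,2,3,4,5,7} D(U)={2,5,6}: V {1,2,3,4,5,7}->{1,2,3,4,5}
Constraint 2 (V < Z) on D(V)={1,2,3,4,5} D(Z)={5,6,8}: no change
So after constraint 2: D(V) = {1,2,3,4,5}

Answer: {1,2,3,4,5}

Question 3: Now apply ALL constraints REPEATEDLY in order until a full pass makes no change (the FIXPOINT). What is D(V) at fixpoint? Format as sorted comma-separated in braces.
pass 0 (initial): D(V)={1,2,3,4,5,7}
pass 1: U {2,5,6}->{6}; V {1,2,3,4,5,7}->{1,2,3,4,5}; Z {5,6,8}->{5}
pass 2: V {1,2,3,4,5}->{1,2,3,4}
pass 3: no change
Fixpoint after 3 passes: D(V) = {1,2,3,4}

Answer: {1,2,3,4}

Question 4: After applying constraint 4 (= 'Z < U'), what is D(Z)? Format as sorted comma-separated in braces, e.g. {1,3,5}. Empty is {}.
Constraint 1 (V < U) on D(V)={1,2,3,4,5,7} D(U)={2,5,6}: V {1,2,3,4,5,7}->{1,2,3,4,5}
Constraint 2 (V < Z) on D(V)={1,2,3,4,5} D(Z)={5,6,8}: no change
Constraint 3 (V != U) on D(V)={1,2,3,4,5} D(U)={2,5,6}: no change
Constraint 4 (Z < U) on D(Z)={5,6,8} D(U)={2,5,6}: Z {5,6,8}->{5}; U {2,5,6}->{6}
So after constraint 4: D(Z) = {5}

Answer: {5}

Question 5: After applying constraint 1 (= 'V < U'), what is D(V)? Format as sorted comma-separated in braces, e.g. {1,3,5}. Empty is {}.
Answer: {1,2,3,4,5}

Derivation:
Constraint 1 (V < U) on D(V)={1,2,3,4,5,7} D(U)={2,5,6}: V {1,2,3,4,5,7}->{1,2,3,4,5}
So after constraint 1: D(V) = {1,2,3,4,5}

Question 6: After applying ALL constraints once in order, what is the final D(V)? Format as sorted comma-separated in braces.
Constraint 1 (V < U) on D(V)={1,2,3,4,5,7} D(U)={2,5,6}: V {1,2,3,4,5,7}->{1,2,3,4,5}
Constraint 2 (V < Z) on D(V)={1,2,3,4,5} D(Z)={5,6,8}: no change
Constraint 3 (V != U) on D(V)={1,2,3,4,5} D(U)={2,5,6}: no change
Constraint 4 (Z < U) on D(Z)={5,6,8} D(U)={2,5,6}: Z {5,6,8}->{5}; U {2,5,6}->{6}
So after all 4 constraints: D(V) = {1,2,3,4,5}

Answer: {1,2,3,4,5}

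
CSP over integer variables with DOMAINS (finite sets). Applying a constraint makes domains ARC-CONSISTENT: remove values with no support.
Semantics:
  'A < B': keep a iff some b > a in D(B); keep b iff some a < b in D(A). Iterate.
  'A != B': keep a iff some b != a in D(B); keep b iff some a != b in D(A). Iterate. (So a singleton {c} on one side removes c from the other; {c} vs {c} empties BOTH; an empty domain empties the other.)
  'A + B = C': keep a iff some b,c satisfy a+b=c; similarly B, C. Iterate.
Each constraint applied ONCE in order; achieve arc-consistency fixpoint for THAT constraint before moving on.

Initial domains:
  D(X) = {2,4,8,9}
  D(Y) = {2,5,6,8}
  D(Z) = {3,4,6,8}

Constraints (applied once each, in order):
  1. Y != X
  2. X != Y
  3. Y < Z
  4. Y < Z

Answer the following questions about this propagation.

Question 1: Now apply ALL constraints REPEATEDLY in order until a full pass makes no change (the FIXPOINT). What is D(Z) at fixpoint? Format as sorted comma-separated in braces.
pass 0 (initial): D(Z)={3,4,6,8}
pass 1: Y {2,5,6,8}->{2,5,6}
pass 2: no change
Fixpoint after 2 passes: D(Z) = {3,4,6,8}

Answer: {3,4,6,8}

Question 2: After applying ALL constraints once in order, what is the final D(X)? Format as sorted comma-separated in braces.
Constraint 1 (Y != X) on D(Y)={2,5,6,8} D(X)={2,4,8,9}: no change
Constraint 2 (X != Y) on D(X)={2,4,8,9} D(Y)={2,5,6,8}: no change
Constraint 3 (Y < Z) on D(Y)={2,5,6,8} D(Z)={3,4,6,8}: Y {2,5,6,8}->{2,5,6}
Constraint 4 (Y < Z) on D(Y)={2,5,6} D(Z)={3,4,6,8}: no change
So after all 4 constraints: D(X) = {2,4,8,9}

Answer: {2,4,8,9}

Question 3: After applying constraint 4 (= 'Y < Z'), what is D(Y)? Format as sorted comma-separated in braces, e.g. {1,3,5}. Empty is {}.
Constraint 1 (Y != X) on D(Y)={2,5,6,8} D(X)={2,4,8,9}: no change
Constraint 2 (X != Y) on D(X)={2,4,8,9} D(Y)={2,5,6,8}: no change
Constraint 3 (Y < Z) on D(Y)={2,5,6,8} D(Z)={3,4,6,8}: Y {2,5,6,8}->{2,5,6}
Constraint 4 (Y < Z) on D(Y)={2,5,6} D(Z)={3,4,6,8}: no change
So after constraint 4: D(Y) = {2,5,6}

Answer: {2,5,6}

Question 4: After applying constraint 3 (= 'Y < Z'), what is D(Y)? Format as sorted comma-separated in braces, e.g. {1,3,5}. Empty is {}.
Answer: {2,5,6}

Derivation:
Constraint 1 (Y != X) on D(Y)={2,5,6,8} D(X)={2,4,8,9}: no change
Constraint 2 (X != Y) on D(X)={2,4,8,9} D(Y)={2,5,6,8}: no change
Constraint 3 (Y < Z) on D(Y)={2,5,6,8} D(Z)={3,4,6,8}: Y {2,5,6,8}->{2,5,6}
So after constraint 3: D(Y) = {2,5,6}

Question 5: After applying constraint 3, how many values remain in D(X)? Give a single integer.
Constraint 1 (Y != X) on D(Y)={2,5,6,8} D(X)={2,4,8,9}: no change
Constraint 2 (X != Y) on D(X)={2,4,8,9} D(Y)={2,5,6,8}: no change
Constraint 3 (Y < Z) on D(Y)={2,5,6,8} D(Z)={3,4,6,8}: Y {2,5,6,8}->{2,5,6}
So after constraint 3: D(X)={2,4,8,9}, size = 4

Answer: 4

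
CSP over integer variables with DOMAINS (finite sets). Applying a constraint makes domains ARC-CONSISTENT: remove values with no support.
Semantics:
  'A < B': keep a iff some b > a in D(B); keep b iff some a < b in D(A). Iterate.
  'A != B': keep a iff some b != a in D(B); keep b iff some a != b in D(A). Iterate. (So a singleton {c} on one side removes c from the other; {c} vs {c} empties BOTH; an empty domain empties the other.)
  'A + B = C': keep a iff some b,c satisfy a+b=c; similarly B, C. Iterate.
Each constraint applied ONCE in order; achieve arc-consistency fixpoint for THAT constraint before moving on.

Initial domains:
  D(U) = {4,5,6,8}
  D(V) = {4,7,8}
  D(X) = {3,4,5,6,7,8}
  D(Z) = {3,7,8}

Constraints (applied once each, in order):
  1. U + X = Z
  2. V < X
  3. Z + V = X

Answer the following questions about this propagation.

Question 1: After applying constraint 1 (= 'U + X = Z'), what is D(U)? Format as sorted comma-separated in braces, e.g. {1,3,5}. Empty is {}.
Constraint 1 (U + X = Z) on D(U)={4,5,6,8} D(X)={3,4,5,6,7,8} D(Z)={3,7,8}: U {4,5,6,8}->{4,5}; X {3,4,5,6,7,8}->{3,4}; Z {3,7,8}->{7,8}
So after constraint 1: D(U) = {4,5}

Answer: {4,5}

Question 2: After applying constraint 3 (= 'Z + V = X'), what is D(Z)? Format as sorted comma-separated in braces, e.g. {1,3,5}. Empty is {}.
Answer: {}

Derivation:
Constraint 1 (U + X = Z) on D(U)={4,5,6,8} D(X)={3,4,5,6,7,8} D(Z)={3,7,8}: U {4,5,6,8}->{4,5}; X {3,4,5,6,7,8}->{3,4}; Z {3,7,8}->{7,8}
Constraint 2 (V < X) on D(V)={4,7,8} D(X)={3,4}: V {4,7,8}->{}; X {3,4}->{}
Constraint 3 (Z + V = X) on D(Z)={7,8} D(V)={} D(X)={}: Z {7,8}->{}
So after constraint 3: D(Z) = {}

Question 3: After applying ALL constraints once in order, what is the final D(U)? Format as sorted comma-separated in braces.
Constraint 1 (U + X = Z) on D(U)={4,5,6,8} D(X)={3,4,5,6,7,8} D(Z)={3,7,8}: U {4,5,6,8}->{4,5}; X {3,4,5,6,7,8}->{3,4}; Z {3,7,8}->{7,8}
Constraint 2 (V < X) on D(V)={4,7,8} D(X)={3,4}: V {4,7,8}->{}; X {3,4}->{}
Constraint 3 (Z + V = X) on D(Z)={7,8} D(V)={} D(X)={}: Z {7,8}->{}
So after all 3 constraints: D(U) = {4,5}

Answer: {4,5}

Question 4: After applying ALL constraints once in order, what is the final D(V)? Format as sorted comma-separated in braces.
Answer: {}

Derivation:
Constraint 1 (U + X = Z) on D(U)={4,5,6,8} D(X)={3,4,5,6,7,8} D(Z)={3,7,8}: U {4,5,6,8}->{4,5}; X {3,4,5,6,7,8}->{3,4}; Z {3,7,8}->{7,8}
Constraint 2 (V < X) on D(V)={4,7,8} D(X)={3,4}: V {4,7,8}->{}; X {3,4}->{}
Constraint 3 (Z + V = X) on D(Z)={7,8} D(V)={} D(X)={}: Z {7,8}->{}
So after all 3 constraints: D(V) = {}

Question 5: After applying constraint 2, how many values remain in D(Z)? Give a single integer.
Answer: 2

Derivation:
Constraint 1 (U + X = Z) on D(U)={4,5,6,8} D(X)={3,4,5,6,7,8} D(Z)={3,7,8}: U {4,5,6,8}->{4,5}; X {3,4,5,6,7,8}->{3,4}; Z {3,7,8}->{7,8}
Constraint 2 (V < X) on D(V)={4,7,8} D(X)={3,4}: V {4,7,8}->{}; X {3,4}->{}
So after constraint 2: D(Z)={7,8}, size = 2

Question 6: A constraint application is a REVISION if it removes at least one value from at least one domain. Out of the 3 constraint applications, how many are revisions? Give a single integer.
Answer: 3

Derivation:
Constraint 1 (U + X = Z) on D(U)={4,5,6,8} D(X)={3,4,5,6,7,8} D(Z)={3,7,8}: U {4,5,6,8}->{4,5}; X {3,4,5,6,7,8}->{3,4}; Z {3,7,8}->{7,8} => REVISION
Constraint 2 (V < X) on D(V)={4,7,8} D(X)={3,4}: V {4,7,8}->{}; X {3,4}->{} => REVISION
Constraint 3 (Z + V = X) on D(Z)={7,8} D(V)={} D(X)={}: Z {7,8}->{} => REVISION
Total revisions = 3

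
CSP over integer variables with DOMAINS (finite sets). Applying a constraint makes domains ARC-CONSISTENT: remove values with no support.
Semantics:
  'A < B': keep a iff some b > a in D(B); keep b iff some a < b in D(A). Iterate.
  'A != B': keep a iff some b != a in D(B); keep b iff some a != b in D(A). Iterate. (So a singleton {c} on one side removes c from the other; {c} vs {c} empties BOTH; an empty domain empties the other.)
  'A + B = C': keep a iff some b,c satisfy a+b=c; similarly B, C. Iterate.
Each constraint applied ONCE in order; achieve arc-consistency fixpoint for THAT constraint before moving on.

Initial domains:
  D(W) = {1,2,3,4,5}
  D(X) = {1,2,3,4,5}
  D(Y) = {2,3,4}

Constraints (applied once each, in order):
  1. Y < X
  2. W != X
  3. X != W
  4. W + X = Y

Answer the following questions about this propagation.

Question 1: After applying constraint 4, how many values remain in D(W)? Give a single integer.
Answer: 1

Derivation:
Constraint 1 (Y < X) on D(Y)={2,3,4} D(X)={1,2,3,4,5}: X {1,2,3,4,5}->{3,4,5}
Constraint 2 (W != X) on D(W)={1,2,3,4,5} D(X)={3,4,5}: no change
Constraint 3 (X != W) on D(X)={3,4,5} D(W)={1,2,3,4,5}: no change
Constraint 4 (W + X = Y) on D(W)={1,2,3,4,5} D(X)={3,4,5} D(Y)={2,3,4}: W {1,2,3,4,5}->{1}; X {3,4,5}->{3}; Y {2,3,4}->{4}
So after constraint 4: D(W)={1}, size = 1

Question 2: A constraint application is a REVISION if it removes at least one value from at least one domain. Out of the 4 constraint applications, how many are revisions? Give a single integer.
Answer: 2

Derivation:
Constraint 1 (Y < X) on D(Y)={2,3,4} D(X)={1,2,3,4,5}: X {1,2,3,4,5}->{3,4,5} => REVISION
Constraint 2 (W != X) on D(W)={1,2,3,4,5} D(X)={3,4,5}: no change => not a revision
Constraint 3 (X != W) on D(X)={3,4,5} D(W)={1,2,3,4,5}: no change => not a revision
Constraint 4 (W + X = Y) on D(W)={1,2,3,4,5} D(X)={3,4,5} D(Y)={2,3,4}: W {1,2,3,4,5}->{1}; X {3,4,5}->{3}; Y {2,3,4}->{4} => REVISION
Total revisions = 2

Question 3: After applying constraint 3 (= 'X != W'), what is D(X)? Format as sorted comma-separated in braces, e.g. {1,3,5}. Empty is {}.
Constraint 1 (Y < X) on D(Y)={2,3,4} D(X)={1,2,3,4,5}: X {1,2,3,4,5}->{3,4,5}
Constraint 2 (W != X) on D(W)={1,2,3,4,5} D(X)={3,4,5}: no change
Constraint 3 (X != W) on D(X)={3,4,5} D(W)={1,2,3,4,5}: no change
So after constraint 3: D(X) = {3,4,5}

Answer: {3,4,5}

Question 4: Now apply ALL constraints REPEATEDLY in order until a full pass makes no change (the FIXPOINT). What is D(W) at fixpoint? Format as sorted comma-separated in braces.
Answer: {}

Derivation:
pass 0 (initial): D(W)={1,2,3,4,5}
pass 1: W {1,2,3,4,5}->{1}; X {1,2,3,4,5}->{3}; Y {2,3,4}->{4}
pass 2: W {1}->{}; X {3}->{}; Y {4}->{}
pass 3: no change
Fixpoint after 3 passes: D(W) = {}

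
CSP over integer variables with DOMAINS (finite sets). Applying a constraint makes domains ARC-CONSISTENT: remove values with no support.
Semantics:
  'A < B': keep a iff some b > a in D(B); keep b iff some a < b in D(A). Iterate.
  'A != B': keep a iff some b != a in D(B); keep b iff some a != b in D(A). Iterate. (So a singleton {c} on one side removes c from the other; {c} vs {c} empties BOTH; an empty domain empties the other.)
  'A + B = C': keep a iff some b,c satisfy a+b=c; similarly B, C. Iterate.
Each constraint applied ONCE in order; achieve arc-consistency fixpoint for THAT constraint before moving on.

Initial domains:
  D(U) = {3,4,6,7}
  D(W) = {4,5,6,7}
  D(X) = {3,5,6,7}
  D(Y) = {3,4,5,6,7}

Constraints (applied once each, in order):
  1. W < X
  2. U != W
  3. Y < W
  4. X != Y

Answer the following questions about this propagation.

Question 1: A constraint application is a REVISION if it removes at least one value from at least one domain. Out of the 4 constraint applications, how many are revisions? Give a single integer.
Answer: 2

Derivation:
Constraint 1 (W < X) on D(W)={4,5,6,7} D(X)={3,5,6,7}: W {4,5,6,7}->{4,5,6}; X {3,5,6,7}->{5,6,7} => REVISION
Constraint 2 (U != W) on D(U)={3,4,6,7} D(W)={4,5,6}: no change => not a revision
Constraint 3 (Y < W) on D(Y)={3,4,5,6,7} D(W)={4,5,6}: Y {3,4,5,6,7}->{3,4,5} => REVISION
Constraint 4 (X != Y) on D(X)={5,6,7} D(Y)={3,4,5}: no change => not a revision
Total revisions = 2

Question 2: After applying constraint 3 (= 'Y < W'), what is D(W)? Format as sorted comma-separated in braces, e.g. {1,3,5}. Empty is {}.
Constraint 1 (W < X) on D(W)={4,5,6,7} D(X)={3,5,6,7}: W {4,5,6,7}->{4,5,6}; X {3,5,6,7}->{5,6,7}
Constraint 2 (U != W) on D(U)={3,4,6,7} D(W)={4,5,6}: no change
Constraint 3 (Y < W) on D(Y)={3,4,5,6,7} D(W)={4,5,6}: Y {3,4,5,6,7}->{3,4,5}
So after constraint 3: D(W) = {4,5,6}

Answer: {4,5,6}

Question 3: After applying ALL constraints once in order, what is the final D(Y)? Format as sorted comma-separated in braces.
Answer: {3,4,5}

Derivation:
Constraint 1 (W < X) on D(W)={4,5,6,7} D(X)={3,5,6,7}: W {4,5,6,7}->{4,5,6}; X {3,5,6,7}->{5,6,7}
Constraint 2 (U != W) on D(U)={3,4,6,7} D(W)={4,5,6}: no change
Constraint 3 (Y < W) on D(Y)={3,4,5,6,7} D(W)={4,5,6}: Y {3,4,5,6,7}->{3,4,5}
Constraint 4 (X != Y) on D(X)={5,6,7} D(Y)={3,4,5}: no change
So after all 4 constraints: D(Y) = {3,4,5}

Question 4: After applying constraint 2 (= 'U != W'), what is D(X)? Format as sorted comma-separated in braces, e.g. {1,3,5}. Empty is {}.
Constraint 1 (W < X) on D(W)={4,5,6,7} D(X)={3,5,6,7}: W {4,5,6,7}->{4,5,6}; X {3,5,6,7}->{5,6,7}
Constraint 2 (U != W) on D(U)={3,4,6,7} D(W)={4,5,6}: no change
So after constraint 2: D(X) = {5,6,7}

Answer: {5,6,7}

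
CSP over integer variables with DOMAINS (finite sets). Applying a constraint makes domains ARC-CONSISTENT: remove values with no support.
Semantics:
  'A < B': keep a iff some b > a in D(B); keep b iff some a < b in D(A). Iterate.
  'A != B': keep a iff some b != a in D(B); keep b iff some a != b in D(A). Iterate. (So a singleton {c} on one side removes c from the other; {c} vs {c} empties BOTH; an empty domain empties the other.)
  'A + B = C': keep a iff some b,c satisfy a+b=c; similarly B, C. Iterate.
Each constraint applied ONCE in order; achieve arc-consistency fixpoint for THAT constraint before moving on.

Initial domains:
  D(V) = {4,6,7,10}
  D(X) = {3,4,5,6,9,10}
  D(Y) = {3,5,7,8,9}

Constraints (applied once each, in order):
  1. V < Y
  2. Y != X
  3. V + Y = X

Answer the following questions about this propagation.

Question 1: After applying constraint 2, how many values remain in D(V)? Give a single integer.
Constraint 1 (V < Y) on D(V)={4,6,7,10} D(Y)={3,5,7,8,9}: V {4,6,7,10}->{4,6,7}; Y {3,5,7,8,9}->{5,7,8,9}
Constraint 2 (Y != X) on D(Y)={5,7,8,9} D(X)={3,4,5,6,9,10}: no change
So after constraint 2: D(V)={4,6,7}, size = 3

Answer: 3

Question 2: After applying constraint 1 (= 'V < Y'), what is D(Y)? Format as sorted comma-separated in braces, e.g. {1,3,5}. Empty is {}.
Answer: {5,7,8,9}

Derivation:
Constraint 1 (V < Y) on D(V)={4,6,7,10} D(Y)={3,5,7,8,9}: V {4,6,7,10}->{4,6,7}; Y {3,5,7,8,9}->{5,7,8,9}
So after constraint 1: D(Y) = {5,7,8,9}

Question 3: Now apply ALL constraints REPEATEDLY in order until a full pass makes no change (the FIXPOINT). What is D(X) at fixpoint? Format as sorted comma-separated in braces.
Answer: {9}

Derivation:
pass 0 (initial): D(X)={3,4,5,6,9,10}
pass 1: V {4,6,7,10}->{4}; X {3,4,5,6,9,10}->{9}; Y {3,5,7,8,9}->{5}
pass 2: no change
Fixpoint after 2 passes: D(X) = {9}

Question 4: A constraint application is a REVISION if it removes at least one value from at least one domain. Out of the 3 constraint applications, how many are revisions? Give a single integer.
Constraint 1 (V < Y) on D(V)={4,6,7,10} D(Y)={3,5,7,8,9}: V {4,6,7,10}->{4,6,7}; Y {3,5,7,8,9}->{5,7,8,9} => REVISION
Constraint 2 (Y != X) on D(Y)={5,7,8,9} D(X)={3,4,5,6,9,10}: no change => not a revision
Constraint 3 (V + Y = X) on D(V)={4,6,7} D(Y)={5,7,8,9} D(X)={3,4,5,6,9,10}: V {4,6,7}->{4}; Y {5,7,8,9}->{5}; X {3,4,5,6,9,10}->{9} => REVISION
Total revisions = 2

Answer: 2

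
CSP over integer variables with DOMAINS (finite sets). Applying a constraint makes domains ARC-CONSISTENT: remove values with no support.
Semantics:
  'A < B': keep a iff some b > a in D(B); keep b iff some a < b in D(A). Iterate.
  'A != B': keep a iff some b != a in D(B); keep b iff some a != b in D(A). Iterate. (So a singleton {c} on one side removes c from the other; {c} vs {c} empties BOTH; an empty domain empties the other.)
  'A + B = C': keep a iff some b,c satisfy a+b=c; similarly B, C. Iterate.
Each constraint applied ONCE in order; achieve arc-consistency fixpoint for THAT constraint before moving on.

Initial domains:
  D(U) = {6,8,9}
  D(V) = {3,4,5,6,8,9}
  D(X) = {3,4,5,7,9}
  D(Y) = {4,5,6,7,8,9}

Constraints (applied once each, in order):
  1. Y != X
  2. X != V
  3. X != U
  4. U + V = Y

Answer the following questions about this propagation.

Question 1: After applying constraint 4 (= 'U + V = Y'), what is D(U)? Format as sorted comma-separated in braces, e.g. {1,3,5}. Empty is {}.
Answer: {6}

Derivation:
Constraint 1 (Y != X) on D(Y)={4,5,6,7,8,9} D(X)={3,4,5,7,9}: no change
Constraint 2 (X != V) on D(X)={3,4,5,7,9} D(V)={3,4,5,6,8,9}: no change
Constraint 3 (X != U) on D(X)={3,4,5,7,9} D(U)={6,8,9}: no change
Constraint 4 (U + V = Y) on D(U)={6,8,9} D(V)={3,4,5,6,8,9} D(Y)={4,5,6,7,8,9}: U {6,8,9}->{6}; V {3,4,5,6,8,9}->{3}; Y {4,5,6,7,8,9}->{9}
So after constraint 4: D(U) = {6}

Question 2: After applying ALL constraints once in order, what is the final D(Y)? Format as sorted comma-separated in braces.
Answer: {9}

Derivation:
Constraint 1 (Y != X) on D(Y)={4,5,6,7,8,9} D(X)={3,4,5,7,9}: no change
Constraint 2 (X != V) on D(X)={3,4,5,7,9} D(V)={3,4,5,6,8,9}: no change
Constraint 3 (X != U) on D(X)={3,4,5,7,9} D(U)={6,8,9}: no change
Constraint 4 (U + V = Y) on D(U)={6,8,9} D(V)={3,4,5,6,8,9} D(Y)={4,5,6,7,8,9}: U {6,8,9}->{6}; V {3,4,5,6,8,9}->{3}; Y {4,5,6,7,8,9}->{9}
So after all 4 constraints: D(Y) = {9}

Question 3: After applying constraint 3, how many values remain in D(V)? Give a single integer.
Constraint 1 (Y != X) on D(Y)={4,5,6,7,8,9} D(X)={3,4,5,7,9}: no change
Constraint 2 (X != V) on D(X)={3,4,5,7,9} D(V)={3,4,5,6,8,9}: no change
Constraint 3 (X != U) on D(X)={3,4,5,7,9} D(U)={6,8,9}: no change
So after constraint 3: D(V)={3,4,5,6,8,9}, size = 6

Answer: 6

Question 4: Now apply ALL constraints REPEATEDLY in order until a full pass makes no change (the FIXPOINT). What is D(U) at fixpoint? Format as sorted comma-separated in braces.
pass 0 (initial): D(U)={6,8,9}
pass 1: U {6,8,9}->{6}; V {3,4,5,6,8,9}->{3}; Y {4,5,6,7,8,9}->{9}
pass 2: X {3,4,5,7,9}->{4,5,7}
pass 3: no change
Fixpoint after 3 passes: D(U) = {6}

Answer: {6}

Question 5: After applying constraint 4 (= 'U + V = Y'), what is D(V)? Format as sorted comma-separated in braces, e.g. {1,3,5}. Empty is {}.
Answer: {3}

Derivation:
Constraint 1 (Y != X) on D(Y)={4,5,6,7,8,9} D(X)={3,4,5,7,9}: no change
Constraint 2 (X != V) on D(X)={3,4,5,7,9} D(V)={3,4,5,6,8,9}: no change
Constraint 3 (X != U) on D(X)={3,4,5,7,9} D(U)={6,8,9}: no change
Constraint 4 (U + V = Y) on D(U)={6,8,9} D(V)={3,4,5,6,8,9} D(Y)={4,5,6,7,8,9}: U {6,8,9}->{6}; V {3,4,5,6,8,9}->{3}; Y {4,5,6,7,8,9}->{9}
So after constraint 4: D(V) = {3}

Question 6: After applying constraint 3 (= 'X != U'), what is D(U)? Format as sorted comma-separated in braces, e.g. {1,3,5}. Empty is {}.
Constraint 1 (Y != X) on D(Y)={4,5,6,7,8,9} D(X)={3,4,5,7,9}: no change
Constraint 2 (X != V) on D(X)={3,4,5,7,9} D(V)={3,4,5,6,8,9}: no change
Constraint 3 (X != U) on D(X)={3,4,5,7,9} D(U)={6,8,9}: no change
So after constraint 3: D(U) = {6,8,9}

Answer: {6,8,9}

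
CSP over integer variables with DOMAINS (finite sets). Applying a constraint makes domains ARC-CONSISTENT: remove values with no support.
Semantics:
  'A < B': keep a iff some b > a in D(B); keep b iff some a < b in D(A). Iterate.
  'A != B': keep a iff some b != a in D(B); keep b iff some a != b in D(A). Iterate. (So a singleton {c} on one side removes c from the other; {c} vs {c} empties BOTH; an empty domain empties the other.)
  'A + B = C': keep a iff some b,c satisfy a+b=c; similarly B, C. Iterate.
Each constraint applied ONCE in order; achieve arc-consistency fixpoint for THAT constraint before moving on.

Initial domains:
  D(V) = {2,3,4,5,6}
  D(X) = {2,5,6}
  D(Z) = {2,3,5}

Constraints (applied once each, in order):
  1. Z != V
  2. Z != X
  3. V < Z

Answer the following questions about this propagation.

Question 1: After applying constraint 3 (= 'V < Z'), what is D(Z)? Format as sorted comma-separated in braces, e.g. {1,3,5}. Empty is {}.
Answer: {3,5}

Derivation:
Constraint 1 (Z != V) on D(Z)={2,3,5} D(V)={2,3,4,5,6}: no change
Constraint 2 (Z != X) on D(Z)={2,3,5} D(X)={2,5,6}: no change
Constraint 3 (V < Z) on D(V)={2,3,4,5,6} D(Z)={2,3,5}: V {2,3,4,5,6}->{2,3,4}; Z {2,3,5}->{3,5}
So after constraint 3: D(Z) = {3,5}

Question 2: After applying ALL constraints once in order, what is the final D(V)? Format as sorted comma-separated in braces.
Constraint 1 (Z != V) on D(Z)={2,3,5} D(V)={2,3,4,5,6}: no change
Constraint 2 (Z != X) on D(Z)={2,3,5} D(X)={2,5,6}: no change
Constraint 3 (V < Z) on D(V)={2,3,4,5,6} D(Z)={2,3,5}: V {2,3,4,5,6}->{2,3,4}; Z {2,3,5}->{3,5}
So after all 3 constraints: D(V) = {2,3,4}

Answer: {2,3,4}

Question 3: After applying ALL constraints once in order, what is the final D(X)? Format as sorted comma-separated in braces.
Answer: {2,5,6}

Derivation:
Constraint 1 (Z != V) on D(Z)={2,3,5} D(V)={2,3,4,5,6}: no change
Constraint 2 (Z != X) on D(Z)={2,3,5} D(X)={2,5,6}: no change
Constraint 3 (V < Z) on D(V)={2,3,4,5,6} D(Z)={2,3,5}: V {2,3,4,5,6}->{2,3,4}; Z {2,3,5}->{3,5}
So after all 3 constraints: D(X) = {2,5,6}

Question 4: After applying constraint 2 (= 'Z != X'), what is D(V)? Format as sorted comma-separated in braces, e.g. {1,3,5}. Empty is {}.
Answer: {2,3,4,5,6}

Derivation:
Constraint 1 (Z != V) on D(Z)={2,3,5} D(V)={2,3,4,5,6}: no change
Constraint 2 (Z != X) on D(Z)={2,3,5} D(X)={2,5,6}: no change
So after constraint 2: D(V) = {2,3,4,5,6}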